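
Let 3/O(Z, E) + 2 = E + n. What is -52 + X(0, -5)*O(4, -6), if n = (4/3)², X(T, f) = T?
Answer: -52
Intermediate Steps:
n = 16/9 (n = (4*(⅓))² = (4/3)² = 16/9 ≈ 1.7778)
O(Z, E) = 3/(-2/9 + E) (O(Z, E) = 3/(-2 + (E + 16/9)) = 3/(-2 + (16/9 + E)) = 3/(-2/9 + E))
-52 + X(0, -5)*O(4, -6) = -52 + 0*(27/(-2 + 9*(-6))) = -52 + 0*(27/(-2 - 54)) = -52 + 0*(27/(-56)) = -52 + 0*(27*(-1/56)) = -52 + 0*(-27/56) = -52 + 0 = -52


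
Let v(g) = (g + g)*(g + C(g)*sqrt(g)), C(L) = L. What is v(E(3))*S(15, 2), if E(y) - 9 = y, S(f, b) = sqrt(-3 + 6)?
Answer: 1728 + 288*sqrt(3) ≈ 2226.8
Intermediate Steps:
S(f, b) = sqrt(3)
E(y) = 9 + y
v(g) = 2*g*(g + g**(3/2)) (v(g) = (g + g)*(g + g*sqrt(g)) = (2*g)*(g + g**(3/2)) = 2*g*(g + g**(3/2)))
v(E(3))*S(15, 2) = (2*(9 + 3)**2 + 2*(9 + 3)**(5/2))*sqrt(3) = (2*12**2 + 2*12**(5/2))*sqrt(3) = (2*144 + 2*(288*sqrt(3)))*sqrt(3) = (288 + 576*sqrt(3))*sqrt(3) = sqrt(3)*(288 + 576*sqrt(3))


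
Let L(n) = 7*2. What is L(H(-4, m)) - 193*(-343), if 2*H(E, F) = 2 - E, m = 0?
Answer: 66213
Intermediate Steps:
H(E, F) = 1 - E/2 (H(E, F) = (2 - E)/2 = 1 - E/2)
L(n) = 14
L(H(-4, m)) - 193*(-343) = 14 - 193*(-343) = 14 + 66199 = 66213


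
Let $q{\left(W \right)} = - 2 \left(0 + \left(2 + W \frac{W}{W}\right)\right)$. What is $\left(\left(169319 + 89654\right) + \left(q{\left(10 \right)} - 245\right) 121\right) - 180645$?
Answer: $45779$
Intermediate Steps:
$q{\left(W \right)} = -4 - 2 W$ ($q{\left(W \right)} = - 2 \left(0 + \left(2 + W 1\right)\right) = - 2 \left(0 + \left(2 + W\right)\right) = - 2 \left(2 + W\right) = -4 - 2 W$)
$\left(\left(169319 + 89654\right) + \left(q{\left(10 \right)} - 245\right) 121\right) - 180645 = \left(\left(169319 + 89654\right) + \left(\left(-4 - 20\right) - 245\right) 121\right) - 180645 = \left(258973 + \left(\left(-4 - 20\right) - 245\right) 121\right) - 180645 = \left(258973 + \left(-24 - 245\right) 121\right) - 180645 = \left(258973 - 32549\right) - 180645 = 226424 - 180645 = 45779$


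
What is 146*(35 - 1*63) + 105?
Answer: -3983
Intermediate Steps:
146*(35 - 1*63) + 105 = 146*(35 - 63) + 105 = 146*(-28) + 105 = -4088 + 105 = -3983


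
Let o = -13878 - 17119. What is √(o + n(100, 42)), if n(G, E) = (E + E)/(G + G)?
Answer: I*√3099658/10 ≈ 176.06*I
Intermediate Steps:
n(G, E) = E/G (n(G, E) = (2*E)/((2*G)) = (2*E)*(1/(2*G)) = E/G)
o = -30997
√(o + n(100, 42)) = √(-30997 + 42/100) = √(-30997 + 42*(1/100)) = √(-30997 + 21/50) = √(-1549829/50) = I*√3099658/10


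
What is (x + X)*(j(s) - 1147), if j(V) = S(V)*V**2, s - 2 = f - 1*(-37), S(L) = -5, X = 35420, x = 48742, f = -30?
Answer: -130619424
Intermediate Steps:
s = 9 (s = 2 + (-30 - 1*(-37)) = 2 + (-30 + 37) = 2 + 7 = 9)
j(V) = -5*V**2
(x + X)*(j(s) - 1147) = (48742 + 35420)*(-5*9**2 - 1147) = 84162*(-5*81 - 1147) = 84162*(-405 - 1147) = 84162*(-1552) = -130619424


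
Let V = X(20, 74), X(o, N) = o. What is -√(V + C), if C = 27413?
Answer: -√27433 ≈ -165.63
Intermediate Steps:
V = 20
-√(V + C) = -√(20 + 27413) = -√27433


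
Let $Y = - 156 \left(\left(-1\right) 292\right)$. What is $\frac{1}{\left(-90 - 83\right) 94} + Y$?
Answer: $\frac{740766623}{16262} \approx 45552.0$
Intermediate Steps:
$Y = 45552$ ($Y = \left(-156\right) \left(-292\right) = 45552$)
$\frac{1}{\left(-90 - 83\right) 94} + Y = \frac{1}{\left(-90 - 83\right) 94} + 45552 = \frac{1}{\left(-173\right) 94} + 45552 = \frac{1}{-16262} + 45552 = - \frac{1}{16262} + 45552 = \frac{740766623}{16262}$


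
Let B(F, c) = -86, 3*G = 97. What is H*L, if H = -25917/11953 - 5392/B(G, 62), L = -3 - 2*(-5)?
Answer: 217775999/513979 ≈ 423.71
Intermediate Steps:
G = 97/3 (G = (⅓)*97 = 97/3 ≈ 32.333)
L = 7 (L = -3 + 10 = 7)
H = 31110857/513979 (H = -25917/11953 - 5392/(-86) = -25917*1/11953 - 5392*(-1/86) = -25917/11953 + 2696/43 = 31110857/513979 ≈ 60.529)
H*L = (31110857/513979)*7 = 217775999/513979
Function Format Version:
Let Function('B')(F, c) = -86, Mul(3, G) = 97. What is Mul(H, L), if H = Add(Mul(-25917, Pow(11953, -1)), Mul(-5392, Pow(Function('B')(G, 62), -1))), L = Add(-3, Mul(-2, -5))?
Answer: Rational(217775999, 513979) ≈ 423.71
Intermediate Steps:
G = Rational(97, 3) (G = Mul(Rational(1, 3), 97) = Rational(97, 3) ≈ 32.333)
L = 7 (L = Add(-3, 10) = 7)
H = Rational(31110857, 513979) (H = Add(Mul(-25917, Pow(11953, -1)), Mul(-5392, Pow(-86, -1))) = Add(Mul(-25917, Rational(1, 11953)), Mul(-5392, Rational(-1, 86))) = Add(Rational(-25917, 11953), Rational(2696, 43)) = Rational(31110857, 513979) ≈ 60.529)
Mul(H, L) = Mul(Rational(31110857, 513979), 7) = Rational(217775999, 513979)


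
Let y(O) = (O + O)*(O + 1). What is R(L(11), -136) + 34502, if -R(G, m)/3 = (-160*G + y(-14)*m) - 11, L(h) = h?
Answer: 188327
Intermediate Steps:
y(O) = 2*O*(1 + O) (y(O) = (2*O)*(1 + O) = 2*O*(1 + O))
R(G, m) = 33 - 1092*m + 480*G (R(G, m) = -3*((-160*G + (2*(-14)*(1 - 14))*m) - 11) = -3*((-160*G + (2*(-14)*(-13))*m) - 11) = -3*((-160*G + 364*m) - 11) = -3*(-11 - 160*G + 364*m) = 33 - 1092*m + 480*G)
R(L(11), -136) + 34502 = (33 - 1092*(-136) + 480*11) + 34502 = (33 + 148512 + 5280) + 34502 = 153825 + 34502 = 188327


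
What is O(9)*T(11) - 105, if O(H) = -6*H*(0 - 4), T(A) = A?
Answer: 2271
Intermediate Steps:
O(H) = 24*H (O(H) = -6*H*(-4) = -(-24)*H = 24*H)
O(9)*T(11) - 105 = (24*9)*11 - 105 = 216*11 - 105 = 2376 - 105 = 2271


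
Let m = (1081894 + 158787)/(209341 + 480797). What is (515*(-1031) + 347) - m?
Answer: -366200885965/690138 ≈ -5.3062e+5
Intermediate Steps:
m = 1240681/690138 ≈ 1.7977
(515*(-1031) + 347) - m = (515*(-1031) + 347) - 1*1240681/690138 = (-530965 + 347) - 1240681/690138 = -530618 - 1240681/690138 = -366200885965/690138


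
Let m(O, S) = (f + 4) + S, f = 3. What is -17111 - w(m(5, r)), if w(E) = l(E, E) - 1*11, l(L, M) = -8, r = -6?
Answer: -17092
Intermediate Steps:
m(O, S) = 7 + S (m(O, S) = (3 + 4) + S = 7 + S)
w(E) = -19 (w(E) = -8 - 1*11 = -8 - 11 = -19)
-17111 - w(m(5, r)) = -17111 - 1*(-19) = -17111 + 19 = -17092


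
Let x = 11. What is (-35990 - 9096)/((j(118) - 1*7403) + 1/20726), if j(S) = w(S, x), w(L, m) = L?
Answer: 934452436/150988909 ≈ 6.1889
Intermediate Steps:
j(S) = S
(-35990 - 9096)/((j(118) - 1*7403) + 1/20726) = (-35990 - 9096)/((118 - 1*7403) + 1/20726) = -45086/((118 - 7403) + 1/20726) = -45086/(-7285 + 1/20726) = -45086/(-150988909/20726) = -45086*(-20726/150988909) = 934452436/150988909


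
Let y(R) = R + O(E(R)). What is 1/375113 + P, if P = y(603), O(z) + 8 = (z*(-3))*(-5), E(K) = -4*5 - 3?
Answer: 93778251/375113 ≈ 250.00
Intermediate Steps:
E(K) = -23 (E(K) = -20 - 3 = -23)
O(z) = -8 + 15*z (O(z) = -8 + (z*(-3))*(-5) = -8 - 3*z*(-5) = -8 + 15*z)
y(R) = -353 + R (y(R) = R + (-8 + 15*(-23)) = R + (-8 - 345) = R - 353 = -353 + R)
P = 250 (P = -353 + 603 = 250)
1/375113 + P = 1/375113 + 250 = 93778251/375113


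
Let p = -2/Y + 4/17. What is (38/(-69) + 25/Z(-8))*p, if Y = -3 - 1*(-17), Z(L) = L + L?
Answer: -25663/131376 ≈ -0.19534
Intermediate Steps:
Z(L) = 2*L
Y = 14 (Y = -3 + 17 = 14)
p = 11/119 (p = -2/14 + 4/17 = -2*1/14 + 4*(1/17) = -⅐ + 4/17 = 11/119 ≈ 0.092437)
(38/(-69) + 25/Z(-8))*p = (38/(-69) + 25/((2*(-8))))*(11/119) = (38*(-1/69) + 25/(-16))*(11/119) = (-38/69 + 25*(-1/16))*(11/119) = (-38/69 - 25/16)*(11/119) = -2333/1104*11/119 = -25663/131376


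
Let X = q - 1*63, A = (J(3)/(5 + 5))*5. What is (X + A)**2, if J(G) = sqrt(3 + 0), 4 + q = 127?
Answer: (120 + sqrt(3))**2/4 ≈ 3704.7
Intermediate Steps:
q = 123 (q = -4 + 127 = 123)
J(G) = sqrt(3)
A = sqrt(3)/2 (A = (sqrt(3)/(5 + 5))*5 = (sqrt(3)/10)*5 = sqrt(3)/2 ≈ 0.86602)
X = 60 (X = 123 - 1*63 = 123 - 63 = 60)
(X + A)**2 = (60 + sqrt(3)/2)**2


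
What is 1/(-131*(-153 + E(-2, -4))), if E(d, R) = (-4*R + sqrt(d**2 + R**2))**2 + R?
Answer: 119/827789 - 64*sqrt(5)/827789 ≈ -2.9124e-5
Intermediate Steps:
E(d, R) = R + (sqrt(R**2 + d**2) - 4*R)**2 (E(d, R) = (-4*R + sqrt(R**2 + d**2))**2 + R = (sqrt(R**2 + d**2) - 4*R)**2 + R = R + (sqrt(R**2 + d**2) - 4*R)**2)
1/(-131*(-153 + E(-2, -4))) = 1/(-131*(-153 + (-4 + (-sqrt((-4)**2 + (-2)**2) + 4*(-4))**2))) = 1/(-131*(-153 + (-4 + (-sqrt(16 + 4) - 16)**2))) = 1/(-131*(-153 + (-4 + (-sqrt(20) - 16)**2))) = 1/(-131*(-153 + (-4 + (-2*sqrt(5) - 16)**2))) = 1/(-131*(-153 + (-4 + (-16 - 2*sqrt(5))**2))) = 1/(-131*(-157 + (-16 - 2*sqrt(5))**2)) = 1/(20567 - 131*(-16 - 2*sqrt(5))**2)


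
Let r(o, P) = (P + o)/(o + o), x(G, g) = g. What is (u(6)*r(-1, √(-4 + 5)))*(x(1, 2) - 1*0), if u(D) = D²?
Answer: 0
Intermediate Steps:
r(o, P) = (P + o)/(2*o) (r(o, P) = (P + o)/((2*o)) = (P + o)*(1/(2*o)) = (P + o)/(2*o))
(u(6)*r(-1, √(-4 + 5)))*(x(1, 2) - 1*0) = (6²*((½)*(√(-4 + 5) - 1)/(-1)))*(2 - 1*0) = (36*((½)*(-1)*(√1 - 1)))*(2 + 0) = (36*((½)*(-1)*(1 - 1)))*2 = (36*((½)*(-1)*0))*2 = (36*0)*2 = 0*2 = 0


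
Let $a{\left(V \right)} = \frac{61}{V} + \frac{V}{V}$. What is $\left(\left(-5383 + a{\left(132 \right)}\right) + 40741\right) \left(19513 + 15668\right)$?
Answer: $\frac{54735174423}{44} \approx 1.244 \cdot 10^{9}$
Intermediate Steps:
$a{\left(V \right)} = 1 + \frac{61}{V}$ ($a{\left(V \right)} = \frac{61}{V} + 1 = 1 + \frac{61}{V}$)
$\left(\left(-5383 + a{\left(132 \right)}\right) + 40741\right) \left(19513 + 15668\right) = \left(\left(-5383 + \frac{61 + 132}{132}\right) + 40741\right) \left(19513 + 15668\right) = \left(\left(-5383 + \frac{1}{132} \cdot 193\right) + 40741\right) 35181 = \left(\left(-5383 + \frac{193}{132}\right) + 40741\right) 35181 = \left(- \frac{710363}{132} + 40741\right) 35181 = \frac{4667449}{132} \cdot 35181 = \frac{54735174423}{44}$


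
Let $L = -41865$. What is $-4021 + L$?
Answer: $-45886$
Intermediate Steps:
$-4021 + L = -4021 - 41865 = -45886$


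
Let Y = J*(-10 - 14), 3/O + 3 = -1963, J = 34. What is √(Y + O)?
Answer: 3*I*√350441466/1966 ≈ 28.566*I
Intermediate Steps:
O = -3/1966 (O = 3/(-3 - 1963) = 3/(-1966) = 3*(-1/1966) = -3/1966 ≈ -0.0015259)
Y = -816 (Y = 34*(-10 - 14) = 34*(-24) = -816)
√(Y + O) = √(-816 - 3/1966) = √(-1604259/1966) = 3*I*√350441466/1966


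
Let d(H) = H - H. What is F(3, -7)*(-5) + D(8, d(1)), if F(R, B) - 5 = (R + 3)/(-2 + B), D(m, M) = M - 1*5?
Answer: -80/3 ≈ -26.667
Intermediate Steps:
d(H) = 0
D(m, M) = -5 + M (D(m, M) = M - 5 = -5 + M)
F(R, B) = 5 + (3 + R)/(-2 + B) (F(R, B) = 5 + (R + 3)/(-2 + B) = 5 + (3 + R)/(-2 + B))
F(3, -7)*(-5) + D(8, d(1)) = ((-7 + 3 + 5*(-7))/(-2 - 7))*(-5) + (-5 + 0) = ((-7 + 3 - 35)/(-9))*(-5) - 5 = -⅑*(-39)*(-5) - 5 = (13/3)*(-5) - 5 = -65/3 - 5 = -80/3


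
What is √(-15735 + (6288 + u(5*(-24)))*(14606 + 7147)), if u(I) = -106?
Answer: √134461311 ≈ 11596.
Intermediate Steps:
√(-15735 + (6288 + u(5*(-24)))*(14606 + 7147)) = √(-15735 + (6288 - 106)*(14606 + 7147)) = √(-15735 + 6182*21753) = √(-15735 + 134477046) = √134461311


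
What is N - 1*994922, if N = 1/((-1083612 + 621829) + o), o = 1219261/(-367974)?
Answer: -169062475941014540/169925356903 ≈ -9.9492e+5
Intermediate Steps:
o = -1219261/367974 (o = 1219261*(-1/367974) = -1219261/367974 ≈ -3.3134)
N = -367974/169925356903 (N = 1/((-1083612 + 621829) - 1219261/367974) = 1/(-461783 - 1219261/367974) = 1/(-169925356903/367974) = -367974/169925356903 ≈ -2.1655e-6)
N - 1*994922 = -367974/169925356903 - 1*994922 = -367974/169925356903 - 994922 = -169062475941014540/169925356903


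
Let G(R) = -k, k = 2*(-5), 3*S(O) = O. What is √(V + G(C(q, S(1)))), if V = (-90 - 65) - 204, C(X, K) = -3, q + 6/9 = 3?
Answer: I*√349 ≈ 18.682*I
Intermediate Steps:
S(O) = O/3
k = -10
q = 7/3 (q = -⅔ + 3 = 7/3 ≈ 2.3333)
V = -359 (V = -155 - 204 = -359)
G(R) = 10 (G(R) = -1*(-10) = 10)
√(V + G(C(q, S(1)))) = √(-359 + 10) = √(-349) = I*√349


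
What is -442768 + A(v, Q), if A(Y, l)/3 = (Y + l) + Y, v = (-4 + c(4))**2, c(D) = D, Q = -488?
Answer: -444232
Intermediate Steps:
v = 0 (v = (-4 + 4)**2 = 0**2 = 0)
A(Y, l) = 3*l + 6*Y (A(Y, l) = 3*((Y + l) + Y) = 3*(l + 2*Y) = 3*l + 6*Y)
-442768 + A(v, Q) = -442768 + (3*(-488) + 6*0) = -442768 + (-1464 + 0) = -442768 - 1464 = -444232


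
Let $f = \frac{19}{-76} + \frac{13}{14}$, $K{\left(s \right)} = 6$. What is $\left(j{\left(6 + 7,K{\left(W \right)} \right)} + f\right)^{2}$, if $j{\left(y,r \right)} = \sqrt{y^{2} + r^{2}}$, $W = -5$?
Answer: $\frac{161081}{784} + \frac{19 \sqrt{205}}{14} \approx 224.89$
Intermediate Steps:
$f = \frac{19}{28}$ ($f = 19 \left(- \frac{1}{76}\right) + 13 \cdot \frac{1}{14} = - \frac{1}{4} + \frac{13}{14} = \frac{19}{28} \approx 0.67857$)
$j{\left(y,r \right)} = \sqrt{r^{2} + y^{2}}$
$\left(j{\left(6 + 7,K{\left(W \right)} \right)} + f\right)^{2} = \left(\sqrt{6^{2} + \left(6 + 7\right)^{2}} + \frac{19}{28}\right)^{2} = \left(\sqrt{36 + 13^{2}} + \frac{19}{28}\right)^{2} = \left(\sqrt{36 + 169} + \frac{19}{28}\right)^{2} = \left(\sqrt{205} + \frac{19}{28}\right)^{2} = \left(\frac{19}{28} + \sqrt{205}\right)^{2}$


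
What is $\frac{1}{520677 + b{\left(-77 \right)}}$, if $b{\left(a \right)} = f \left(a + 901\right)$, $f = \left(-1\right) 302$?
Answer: $\frac{1}{271829} \approx 3.6788 \cdot 10^{-6}$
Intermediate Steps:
$f = -302$
$b{\left(a \right)} = -272102 - 302 a$ ($b{\left(a \right)} = - 302 \left(a + 901\right) = - 302 \left(901 + a\right) = -272102 - 302 a$)
$\frac{1}{520677 + b{\left(-77 \right)}} = \frac{1}{520677 - 248848} = \frac{1}{271829}$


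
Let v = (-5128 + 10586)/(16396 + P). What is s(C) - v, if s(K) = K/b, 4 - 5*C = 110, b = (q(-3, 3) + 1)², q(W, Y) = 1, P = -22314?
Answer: -129537/29590 ≈ -4.3777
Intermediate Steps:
b = 4 (b = (1 + 1)² = 2² = 4)
C = -106/5 (C = ⅘ - ⅕*110 = ⅘ - 22 = -106/5 ≈ -21.200)
v = -2729/2959 (v = (-5128 + 10586)/(16396 - 22314) = 5458/(-5918) = 5458*(-1/5918) = -2729/2959 ≈ -0.92227)
s(K) = K/4
s(C) - v = (¼)*(-106/5) - 1*(-2729/2959) = -53/10 + 2729/2959 = -129537/29590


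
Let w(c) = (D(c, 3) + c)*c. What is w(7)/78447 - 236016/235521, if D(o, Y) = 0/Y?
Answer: -62300359/62208471 ≈ -1.0015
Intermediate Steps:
D(o, Y) = 0
w(c) = c**2 (w(c) = (0 + c)*c = c*c = c**2)
w(7)/78447 - 236016/235521 = 7**2/78447 - 236016/235521 = 49*(1/78447) - 236016*1/235521 = 49/78447 - 2384/2379 = -62300359/62208471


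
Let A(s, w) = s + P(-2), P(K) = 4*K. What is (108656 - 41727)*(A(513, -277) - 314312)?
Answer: -21002788703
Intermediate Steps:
A(s, w) = -8 + s (A(s, w) = s + 4*(-2) = s - 8 = -8 + s)
(108656 - 41727)*(A(513, -277) - 314312) = (108656 - 41727)*((-8 + 513) - 314312) = 66929*(505 - 314312) = 66929*(-313807) = -21002788703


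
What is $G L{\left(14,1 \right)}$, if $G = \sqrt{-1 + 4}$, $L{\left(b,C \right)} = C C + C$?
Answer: $2 \sqrt{3} \approx 3.4641$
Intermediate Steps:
$L{\left(b,C \right)} = C + C^{2}$ ($L{\left(b,C \right)} = C^{2} + C = C + C^{2}$)
$G = \sqrt{3} \approx 1.732$
$G L{\left(14,1 \right)} = \sqrt{3} \cdot 1 \left(1 + 1\right) = \sqrt{3} \cdot 1 \cdot 2 = \sqrt{3} \cdot 2 = 2 \sqrt{3}$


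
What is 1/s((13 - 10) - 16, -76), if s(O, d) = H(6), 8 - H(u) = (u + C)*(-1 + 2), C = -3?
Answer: ⅕ ≈ 0.20000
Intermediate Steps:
H(u) = 11 - u (H(u) = 8 - (u - 3)*(-1 + 2) = 8 - (-3 + u) = 8 + (3 - u) = 11 - u)
s(O, d) = 5 (s(O, d) = 11 - 1*6 = 11 - 6 = 5)
1/s((13 - 10) - 16, -76) = 1/5 = ⅕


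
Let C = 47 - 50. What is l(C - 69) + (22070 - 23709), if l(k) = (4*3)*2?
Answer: -1615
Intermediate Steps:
C = -3
l(k) = 24 (l(k) = 12*2 = 24)
l(C - 69) + (22070 - 23709) = 24 + (22070 - 23709) = 24 - 1639 = -1615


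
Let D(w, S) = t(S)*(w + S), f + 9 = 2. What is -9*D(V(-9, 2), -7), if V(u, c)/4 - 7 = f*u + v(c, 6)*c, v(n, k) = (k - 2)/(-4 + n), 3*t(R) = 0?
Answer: 0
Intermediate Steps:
t(R) = 0 (t(R) = (⅓)*0 = 0)
v(n, k) = (-2 + k)/(-4 + n)
f = -7 (f = -9 + 2 = -7)
V(u, c) = 28 - 28*u + 16*c/(-4 + c) (V(u, c) = 28 + 4*(-7*u + ((-2 + 6)/(-4 + c))*c) = 28 + 4*(-7*u + (4/(-4 + c))*c) = 28 + 4*(-7*u + 4*c/(-4 + c)) = 28 + (-28*u + 16*c/(-4 + c)) = 28 - 28*u + 16*c/(-4 + c))
D(w, S) = 0 (D(w, S) = 0*(w + S) = 0*(S + w) = 0)
-9*D(V(-9, 2), -7) = -9*0 = 0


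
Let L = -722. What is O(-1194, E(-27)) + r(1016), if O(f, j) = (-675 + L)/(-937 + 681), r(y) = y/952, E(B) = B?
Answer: 198755/30464 ≈ 6.5243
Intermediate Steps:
r(y) = y/952 (r(y) = y*(1/952) = y/952)
O(f, j) = 1397/256 (O(f, j) = (-675 - 722)/(-937 + 681) = -1397/(-256) = -1397*(-1/256) = 1397/256)
O(-1194, E(-27)) + r(1016) = 1397/256 + (1/952)*1016 = 1397/256 + 127/119 = 198755/30464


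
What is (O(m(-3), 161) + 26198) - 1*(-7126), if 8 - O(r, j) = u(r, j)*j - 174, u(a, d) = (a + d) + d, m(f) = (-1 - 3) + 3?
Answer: -18175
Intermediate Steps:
m(f) = -1 (m(f) = -4 + 3 = -1)
u(a, d) = a + 2*d
O(r, j) = 182 - j*(r + 2*j) (O(r, j) = 8 - ((r + 2*j)*j - 174) = 8 - (j*(r + 2*j) - 174) = 8 - (-174 + j*(r + 2*j)) = 8 + (174 - j*(r + 2*j)) = 182 - j*(r + 2*j))
(O(m(-3), 161) + 26198) - 1*(-7126) = ((182 - 1*161*(-1 + 2*161)) + 26198) - 1*(-7126) = ((182 - 1*161*(-1 + 322)) + 26198) + 7126 = ((182 - 1*161*321) + 26198) + 7126 = ((182 - 51681) + 26198) + 7126 = (-51499 + 26198) + 7126 = -25301 + 7126 = -18175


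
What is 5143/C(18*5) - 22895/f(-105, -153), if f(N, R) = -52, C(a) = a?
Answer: 1163993/2340 ≈ 497.43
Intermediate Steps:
5143/C(18*5) - 22895/f(-105, -153) = 5143/((18*5)) - 22895/(-52) = 5143/90 - 22895*(-1/52) = 5143*(1/90) + 22895/52 = 5143/90 + 22895/52 = 1163993/2340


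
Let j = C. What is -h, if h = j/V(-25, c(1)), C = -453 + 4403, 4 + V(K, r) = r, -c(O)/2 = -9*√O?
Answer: -1975/7 ≈ -282.14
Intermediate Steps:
c(O) = 18*√O (c(O) = -(-18)*√O = 18*√O)
V(K, r) = -4 + r
C = 3950
j = 3950
h = 1975/7 (h = 3950/(-4 + 18*√1) = 3950/(-4 + 18*1) = 3950/(-4 + 18) = 3950/14 = 3950*(1/14) = 1975/7 ≈ 282.14)
-h = -1*1975/7 = -1975/7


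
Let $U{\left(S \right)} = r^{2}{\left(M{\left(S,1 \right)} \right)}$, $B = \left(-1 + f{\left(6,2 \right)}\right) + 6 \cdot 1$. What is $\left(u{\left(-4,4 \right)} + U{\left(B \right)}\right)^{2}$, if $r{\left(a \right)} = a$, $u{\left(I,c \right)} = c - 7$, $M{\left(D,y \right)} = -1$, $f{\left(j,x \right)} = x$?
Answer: $4$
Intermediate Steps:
$B = 7$ ($B = \left(-1 + 2\right) + 6 \cdot 1 = 1 + 6 = 7$)
$u{\left(I,c \right)} = -7 + c$
$U{\left(S \right)} = 1$ ($U{\left(S \right)} = \left(-1\right)^{2} = 1$)
$\left(u{\left(-4,4 \right)} + U{\left(B \right)}\right)^{2} = \left(\left(-7 + 4\right) + 1\right)^{2} = \left(-3 + 1\right)^{2} = \left(-2\right)^{2} = 4$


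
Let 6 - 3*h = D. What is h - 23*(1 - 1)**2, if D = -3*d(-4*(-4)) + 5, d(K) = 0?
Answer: 1/3 ≈ 0.33333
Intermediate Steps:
D = 5 (D = -3*0 + 5 = 0 + 5 = 5)
h = 1/3 (h = 2 - 1/3*5 = 2 - 5/3 = 1/3 ≈ 0.33333)
h - 23*(1 - 1)**2 = 1/3 - 23*(1 - 1)**2 = 1/3 - 23*0**2 = 1/3 - 23*0 = 1/3 + 0 = 1/3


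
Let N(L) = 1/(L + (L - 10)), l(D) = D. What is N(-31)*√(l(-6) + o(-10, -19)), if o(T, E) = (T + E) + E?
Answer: -I*√6/24 ≈ -0.10206*I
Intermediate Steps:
o(T, E) = T + 2*E (o(T, E) = (E + T) + E = T + 2*E)
N(L) = 1/(-10 + 2*L) (N(L) = 1/(L + (-10 + L)) = 1/(-10 + 2*L))
N(-31)*√(l(-6) + o(-10, -19)) = (1/(2*(-5 - 31)))*√(-6 + (-10 + 2*(-19))) = ((½)/(-36))*√(-6 + (-10 - 38)) = ((½)*(-1/36))*√(-6 - 48) = -I*√6/24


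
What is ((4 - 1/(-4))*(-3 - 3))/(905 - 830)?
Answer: -17/50 ≈ -0.34000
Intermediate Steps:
((4 - 1/(-4))*(-3 - 3))/(905 - 830) = ((4 - 1*(-¼))*(-6))/75 = ((4 + ¼)*(-6))/75 = ((17/4)*(-6))/75 = (1/75)*(-51/2) = -17/50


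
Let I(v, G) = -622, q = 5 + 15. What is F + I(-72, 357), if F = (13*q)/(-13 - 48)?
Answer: -38202/61 ≈ -626.26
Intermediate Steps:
q = 20
F = -260/61 (F = (13*20)/(-13 - 48) = 260/(-61) = 260*(-1/61) = -260/61 ≈ -4.2623)
F + I(-72, 357) = -260/61 - 622 = -38202/61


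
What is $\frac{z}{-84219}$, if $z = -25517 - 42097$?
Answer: $\frac{22538}{28073} \approx 0.80284$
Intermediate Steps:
$z = -67614$
$\frac{z}{-84219} = - \frac{67614}{-84219} = \left(-67614\right) \left(- \frac{1}{84219}\right) = \frac{22538}{28073}$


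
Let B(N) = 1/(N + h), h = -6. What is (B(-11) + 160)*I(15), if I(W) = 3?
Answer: 8157/17 ≈ 479.82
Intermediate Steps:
B(N) = 1/(-6 + N) (B(N) = 1/(N - 6) = 1/(-6 + N))
(B(-11) + 160)*I(15) = (1/(-6 - 11) + 160)*3 = (1/(-17) + 160)*3 = (-1/17 + 160)*3 = (2719/17)*3 = 8157/17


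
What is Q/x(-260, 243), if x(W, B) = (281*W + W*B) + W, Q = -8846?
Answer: 4423/68250 ≈ 0.064806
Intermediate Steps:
x(W, B) = 282*W + B*W (x(W, B) = (281*W + B*W) + W = 282*W + B*W)
Q/x(-260, 243) = -8846*(-1/(260*(282 + 243))) = -8846/((-260*525)) = -8846/(-136500) = -8846*(-1/136500) = 4423/68250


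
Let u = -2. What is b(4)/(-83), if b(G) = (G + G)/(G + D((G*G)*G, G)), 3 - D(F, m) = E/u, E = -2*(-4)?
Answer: -8/913 ≈ -0.0087623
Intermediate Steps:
E = 8
D(F, m) = 7 (D(F, m) = 3 - 8/(-2) = 3 - 8*(-1)/2 = 3 - 1*(-4) = 3 + 4 = 7)
b(G) = 2*G/(7 + G) (b(G) = (G + G)/(G + 7) = (2*G)/(7 + G) = 2*G/(7 + G))
b(4)/(-83) = (2*4/(7 + 4))/(-83) = -2*4/(83*11) = -1/83*8/11 = -8/913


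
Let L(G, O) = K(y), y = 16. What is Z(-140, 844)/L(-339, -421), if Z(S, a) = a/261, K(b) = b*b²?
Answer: 211/267264 ≈ 0.00078948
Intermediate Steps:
K(b) = b³
L(G, O) = 4096 (L(G, O) = 16³ = 4096)
Z(S, a) = a/261 (Z(S, a) = a*(1/261) = a/261)
Z(-140, 844)/L(-339, -421) = ((1/261)*844)/4096 = (844/261)*(1/4096) = 211/267264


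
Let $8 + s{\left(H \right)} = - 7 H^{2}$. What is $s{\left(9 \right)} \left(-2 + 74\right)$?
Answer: $-41400$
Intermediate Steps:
$s{\left(H \right)} = -8 - 7 H^{2}$
$s{\left(9 \right)} \left(-2 + 74\right) = \left(-8 - 7 \cdot 9^{2}\right) \left(-2 + 74\right) = \left(-8 - 567\right) 72 = \left(-575\right) 72 = -41400$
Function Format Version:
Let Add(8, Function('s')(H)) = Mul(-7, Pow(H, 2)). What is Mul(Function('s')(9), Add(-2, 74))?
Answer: -41400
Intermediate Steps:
Function('s')(H) = Add(-8, Mul(-7, Pow(H, 2)))
Mul(Function('s')(9), Add(-2, 74)) = Mul(Add(-8, Mul(-7, Pow(9, 2))), Add(-2, 74)) = Mul(Add(-8, Mul(-7, 81)), 72) = Mul(Add(-8, -567), 72) = Mul(-575, 72) = -41400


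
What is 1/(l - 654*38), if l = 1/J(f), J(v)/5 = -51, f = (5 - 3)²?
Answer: -255/6337261 ≈ -4.0238e-5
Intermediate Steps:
f = 4 (f = 2² = 4)
J(v) = -255 (J(v) = 5*(-51) = -255)
l = -1/255 (l = 1/(-255) = -1/255 ≈ -0.0039216)
1/(l - 654*38) = 1/(-1/255 - 654*38) = 1/(-1/255 - 24852) = 1/(-6337261/255) = -255/6337261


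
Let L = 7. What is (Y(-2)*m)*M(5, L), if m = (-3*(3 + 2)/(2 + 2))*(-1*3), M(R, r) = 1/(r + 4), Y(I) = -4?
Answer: -45/11 ≈ -4.0909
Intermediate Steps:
M(R, r) = 1/(4 + r)
m = 45/4 (m = -15/4*(-3) = 45/4 ≈ 11.250)
(Y(-2)*m)*M(5, L) = (-4*45/4)/(4 + 7) = -45/11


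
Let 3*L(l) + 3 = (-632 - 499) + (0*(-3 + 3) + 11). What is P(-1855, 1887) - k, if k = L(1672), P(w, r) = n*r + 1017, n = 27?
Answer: 157021/3 ≈ 52340.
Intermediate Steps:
P(w, r) = 1017 + 27*r (P(w, r) = 27*r + 1017 = 1017 + 27*r)
L(l) = -1123/3 (L(l) = -1 + ((-632 - 499) + (0*(-3 + 3) + 11))/3 = -1 + (-1131 + (0*0 + 11))/3 = -1 + (-1131 + (0 + 11))/3 = -1 + (-1131 + 11)/3 = -1 + (1/3)*(-1120) = -1 - 1120/3 = -1123/3)
k = -1123/3 ≈ -374.33
P(-1855, 1887) - k = (1017 + 27*1887) - 1*(-1123/3) = (1017 + 50949) + 1123/3 = 51966 + 1123/3 = 157021/3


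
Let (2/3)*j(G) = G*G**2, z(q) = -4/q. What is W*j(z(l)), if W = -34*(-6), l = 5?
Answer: -19584/125 ≈ -156.67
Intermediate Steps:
j(G) = 3*G**3/2 (j(G) = 3*(G*G**2)/2 = 3*G**3/2)
W = 204
W*j(z(l)) = 204*(3*(-4/5)**3/2) = 204*((3/2)*(-64/125)) = 204*(-96/125) = -19584/125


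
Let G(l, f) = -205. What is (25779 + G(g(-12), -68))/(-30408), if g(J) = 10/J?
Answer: -12787/15204 ≈ -0.84103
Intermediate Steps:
(25779 + G(g(-12), -68))/(-30408) = (25779 - 205)/(-30408) = 25574*(-1/30408) = -12787/15204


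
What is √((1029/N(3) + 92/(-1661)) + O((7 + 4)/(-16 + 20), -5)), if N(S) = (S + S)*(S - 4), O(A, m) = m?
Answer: I*√1948409474/3322 ≈ 13.287*I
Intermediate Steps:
N(S) = 2*S*(-4 + S) (N(S) = (2*S)*(-4 + S) = 2*S*(-4 + S))
√((1029/N(3) + 92/(-1661)) + O((7 + 4)/(-16 + 20), -5)) = √((1029/((2*3*(-4 + 3))) + 92/(-1661)) - 5) = √((1029/((2*3*(-1))) + 92*(-1/1661)) - 5) = √((1029/(-6) - 92/1661) - 5) = √((1029*(-⅙) - 92/1661) - 5) = √((-343/2 - 92/1661) - 5) = √(-569907/3322 - 5) = √(-586517/3322) = I*√1948409474/3322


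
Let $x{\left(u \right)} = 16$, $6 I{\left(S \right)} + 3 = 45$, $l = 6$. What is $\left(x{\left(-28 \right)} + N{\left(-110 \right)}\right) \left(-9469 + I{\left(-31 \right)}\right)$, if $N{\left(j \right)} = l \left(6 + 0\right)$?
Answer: $-492024$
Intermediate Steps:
$I{\left(S \right)} = 7$ ($I{\left(S \right)} = - \frac{1}{2} + \frac{1}{6} \cdot 45 = - \frac{1}{2} + \frac{15}{2} = 7$)
$N{\left(j \right)} = 36$ ($N{\left(j \right)} = 6 \left(6 + 0\right) = 6 \cdot 6 = 36$)
$\left(x{\left(-28 \right)} + N{\left(-110 \right)}\right) \left(-9469 + I{\left(-31 \right)}\right) = \left(16 + 36\right) \left(-9469 + 7\right) = 52 \left(-9462\right) = -492024$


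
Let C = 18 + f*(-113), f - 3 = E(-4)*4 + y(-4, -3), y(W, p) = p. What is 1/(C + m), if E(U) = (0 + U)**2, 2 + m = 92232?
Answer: 1/85016 ≈ 1.1762e-5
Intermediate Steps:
m = 92230 (m = -2 + 92232 = 92230)
E(U) = U**2
f = 64 (f = 3 + ((-4)**2*4 - 3) = 3 + (16*4 - 3) = 3 + (64 - 3) = 3 + 61 = 64)
C = -7214 (C = 18 + 64*(-113) = 18 - 7232 = -7214)
1/(C + m) = 1/(-7214 + 92230) = 1/85016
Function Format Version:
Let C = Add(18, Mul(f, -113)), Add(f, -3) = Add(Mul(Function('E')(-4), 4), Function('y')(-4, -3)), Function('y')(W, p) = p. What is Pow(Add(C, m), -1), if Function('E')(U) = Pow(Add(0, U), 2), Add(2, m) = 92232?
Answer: Rational(1, 85016) ≈ 1.1762e-5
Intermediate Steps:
m = 92230 (m = Add(-2, 92232) = 92230)
Function('E')(U) = Pow(U, 2)
f = 64 (f = Add(3, Add(Mul(Pow(-4, 2), 4), -3)) = Add(3, Add(Mul(16, 4), -3)) = Add(3, Add(64, -3)) = Add(3, 61) = 64)
C = -7214 (C = Add(18, Mul(64, -113)) = Add(18, -7232) = -7214)
Pow(Add(C, m), -1) = Pow(Add(-7214, 92230), -1) = Pow(85016, -1) = Rational(1, 85016)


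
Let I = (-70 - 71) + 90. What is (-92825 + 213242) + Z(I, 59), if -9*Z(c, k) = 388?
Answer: 1083365/9 ≈ 1.2037e+5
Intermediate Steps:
I = -51 (I = -141 + 90 = -51)
Z(c, k) = -388/9 (Z(c, k) = -1/9*388 = -388/9)
(-92825 + 213242) + Z(I, 59) = (-92825 + 213242) - 388/9 = 120417 - 388/9 = 1083365/9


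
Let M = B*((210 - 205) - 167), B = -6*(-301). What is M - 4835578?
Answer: -5128150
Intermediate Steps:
B = 1806
M = -292572 (M = 1806*((210 - 205) - 167) = 1806*(5 - 167) = 1806*(-162) = -292572)
M - 4835578 = -292572 - 4835578 = -5128150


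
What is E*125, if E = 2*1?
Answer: 250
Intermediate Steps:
E = 2
E*125 = 2*125 = 250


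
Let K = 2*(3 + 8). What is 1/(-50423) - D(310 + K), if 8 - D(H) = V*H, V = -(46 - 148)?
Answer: 1707121087/50423 ≈ 33856.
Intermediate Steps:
K = 22 (K = 2*11 = 22)
V = 102 (V = -1*(-102) = 102)
D(H) = 8 - 102*H
1/(-50423) - D(310 + K) = 1/(-50423) - (8 - 102*(310 + 22)) = -1/50423 - (8 - 102*332) = -1/50423 - (8 - 33864) = -1/50423 - 1*(-33856) = -1/50423 + 33856 = 1707121087/50423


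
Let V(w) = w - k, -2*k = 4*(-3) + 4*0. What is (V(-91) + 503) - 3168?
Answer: -2762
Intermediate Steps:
k = 6 (k = -(4*(-3) + 4*0)/2 = -(-12 + 0)/2 = -1/2*(-12) = 6)
V(w) = -6 + w (V(w) = w - 1*6 = w - 6 = -6 + w)
(V(-91) + 503) - 3168 = ((-6 - 91) + 503) - 3168 = (-97 + 503) - 3168 = 406 - 3168 = -2762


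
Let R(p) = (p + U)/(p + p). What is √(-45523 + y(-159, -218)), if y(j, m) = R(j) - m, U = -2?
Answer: I*√4581371622/318 ≈ 212.85*I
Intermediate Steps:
R(p) = (-2 + p)/(2*p) (R(p) = (p - 2)/(p + p) = (-2 + p)/((2*p)) = (-2 + p)*(1/(2*p)) = (-2 + p)/(2*p))
y(j, m) = -m + (-2 + j)/(2*j) (y(j, m) = (-2 + j)/(2*j) - m = -m + (-2 + j)/(2*j))
√(-45523 + y(-159, -218)) = √(-45523 + (½ - 1*(-218) - 1/(-159))) = √(-45523 + (½ + 218 - 1*(-1/159))) = √(-45523 + (½ + 218 + 1/159)) = √(-45523 + 69485/318) = √(-14406829/318) = I*√4581371622/318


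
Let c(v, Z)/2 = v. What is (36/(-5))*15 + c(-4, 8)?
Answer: -116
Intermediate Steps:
c(v, Z) = 2*v
(36/(-5))*15 + c(-4, 8) = (36/(-5))*15 + 2*(-4) = (36*(-⅕))*15 - 8 = -36/5*15 - 8 = -108 - 8 = -116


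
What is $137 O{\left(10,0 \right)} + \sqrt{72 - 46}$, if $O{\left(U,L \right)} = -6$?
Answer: $-822 + \sqrt{26} \approx -816.9$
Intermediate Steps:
$137 O{\left(10,0 \right)} + \sqrt{72 - 46} = 137 \left(-6\right) + \sqrt{72 - 46} = -822 + \sqrt{26}$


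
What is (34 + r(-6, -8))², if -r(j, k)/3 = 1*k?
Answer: 3364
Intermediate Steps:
r(j, k) = -3*k
(34 + r(-6, -8))² = (34 - 3*(-8))² = (34 + 24)² = 58² = 3364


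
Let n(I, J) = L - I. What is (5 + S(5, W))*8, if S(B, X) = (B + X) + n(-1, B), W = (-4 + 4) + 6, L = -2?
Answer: 120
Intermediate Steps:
W = 6 (W = 0 + 6 = 6)
n(I, J) = -2 - I
S(B, X) = -1 + B + X (S(B, X) = (B + X) + (-2 - 1*(-1)) = (B + X) + (-2 + 1) = (B + X) - 1 = -1 + B + X)
(5 + S(5, W))*8 = (5 + (-1 + 5 + 6))*8 = (5 + 10)*8 = 15*8 = 120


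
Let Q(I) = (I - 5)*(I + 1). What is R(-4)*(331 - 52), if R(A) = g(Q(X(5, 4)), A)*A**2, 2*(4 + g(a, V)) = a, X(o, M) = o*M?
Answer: 685224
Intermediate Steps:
X(o, M) = M*o
Q(I) = (1 + I)*(-5 + I) (Q(I) = (-5 + I)*(1 + I) = (1 + I)*(-5 + I))
g(a, V) = -4 + a/2
R(A) = 307*A**2/2 (R(A) = (-4 + (-5 + (4*5)**2 - 16*5)/2)*A**2 = (-4 + (-5 + 20**2 - 4*20)/2)*A**2 = (-4 + (-5 + 400 - 80)/2)*A**2 = (-4 + (1/2)*315)*A**2 = (-4 + 315/2)*A**2 = 307*A**2/2)
R(-4)*(331 - 52) = ((307/2)*(-4)**2)*(331 - 52) = ((307/2)*16)*279 = 2456*279 = 685224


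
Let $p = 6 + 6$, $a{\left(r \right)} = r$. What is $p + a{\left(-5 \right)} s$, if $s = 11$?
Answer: $-43$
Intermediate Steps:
$p = 12$
$p + a{\left(-5 \right)} s = 12 - 55 = -43$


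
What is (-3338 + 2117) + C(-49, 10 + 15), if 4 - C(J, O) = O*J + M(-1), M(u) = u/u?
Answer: 7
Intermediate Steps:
M(u) = 1
C(J, O) = 3 - J*O (C(J, O) = 4 - (O*J + 1) = 4 - (J*O + 1) = 4 - (1 + J*O) = 4 + (-1 - J*O) = 3 - J*O)
(-3338 + 2117) + C(-49, 10 + 15) = (-3338 + 2117) + (3 - 1*(-49)*(10 + 15)) = -1221 + (3 - 1*(-49)*25) = -1221 + (3 + 1225) = -1221 + 1228 = 7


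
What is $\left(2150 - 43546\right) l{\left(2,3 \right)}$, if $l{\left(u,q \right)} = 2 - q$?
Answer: $41396$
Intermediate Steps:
$\left(2150 - 43546\right) l{\left(2,3 \right)} = \left(2150 - 43546\right) \left(2 - 3\right) = - 41396 \left(2 - 3\right) = \left(-41396\right) \left(-1\right) = 41396$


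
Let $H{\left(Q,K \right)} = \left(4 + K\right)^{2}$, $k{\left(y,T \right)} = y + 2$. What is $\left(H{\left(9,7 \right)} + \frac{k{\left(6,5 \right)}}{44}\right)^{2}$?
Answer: $\frac{1776889}{121} \approx 14685.0$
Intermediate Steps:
$k{\left(y,T \right)} = 2 + y$
$\left(H{\left(9,7 \right)} + \frac{k{\left(6,5 \right)}}{44}\right)^{2} = \left(\left(4 + 7\right)^{2} + \frac{2 + 6}{44}\right)^{2} = \left(11^{2} + 8 \cdot \frac{1}{44}\right)^{2} = \left(121 + \frac{2}{11}\right)^{2} = \left(\frac{1333}{11}\right)^{2} = \frac{1776889}{121}$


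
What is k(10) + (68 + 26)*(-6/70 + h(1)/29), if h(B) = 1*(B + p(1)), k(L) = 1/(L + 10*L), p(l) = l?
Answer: -34953/22330 ≈ -1.5653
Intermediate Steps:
k(L) = 1/(11*L)
h(B) = 1 + B (h(B) = 1*(B + 1) = 1*(1 + B) = 1 + B)
k(10) + (68 + 26)*(-6/70 + h(1)/29) = (1/11)/10 + (68 + 26)*(-6/70 + (1 + 1)/29) = (1/11)*(⅒) + 94*(-6*1/70 + 2*(1/29)) = 1/110 + 94*(-3/35 + 2/29) = 1/110 + 94*(-17/1015) = 1/110 - 1598/1015 = -34953/22330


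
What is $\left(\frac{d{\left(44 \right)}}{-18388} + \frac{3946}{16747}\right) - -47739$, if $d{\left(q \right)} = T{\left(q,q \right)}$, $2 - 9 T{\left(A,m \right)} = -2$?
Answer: $\frac{33077257511420}{692873631} \approx 47739.0$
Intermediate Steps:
$T{\left(A,m \right)} = \frac{4}{9}$ ($T{\left(A,m \right)} = \frac{2}{9} - - \frac{2}{9} = \frac{2}{9} + \frac{2}{9} = \frac{4}{9}$)
$d{\left(q \right)} = \frac{4}{9}$
$\left(\frac{d{\left(44 \right)}}{-18388} + \frac{3946}{16747}\right) - -47739 = \left(\frac{4}{9 \left(-18388\right)} + \frac{3946}{16747}\right) - -47739 = \left(\frac{4}{9} \left(- \frac{1}{18388}\right) + 3946 \cdot \frac{1}{16747}\right) + 47739 = \left(- \frac{1}{41373} + \frac{3946}{16747}\right) + 47739 = \frac{163241111}{692873631} + 47739 = \frac{33077257511420}{692873631}$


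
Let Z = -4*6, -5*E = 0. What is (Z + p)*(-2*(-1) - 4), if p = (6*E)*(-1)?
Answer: 48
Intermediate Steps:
E = 0 (E = -⅕*0 = 0)
Z = -24
p = 0 (p = (6*0)*(-1) = 0*(-1) = 0)
(Z + p)*(-2*(-1) - 4) = (-24 + 0)*(-2*(-1) - 4) = -24*(2 - 4) = -24*(-2) = 48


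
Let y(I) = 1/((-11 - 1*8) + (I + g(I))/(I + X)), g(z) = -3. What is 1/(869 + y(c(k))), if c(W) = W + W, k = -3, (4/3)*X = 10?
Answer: 25/21724 ≈ 0.0011508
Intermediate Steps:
X = 15/2 (X = (¾)*10 = 15/2 ≈ 7.5000)
c(W) = 2*W
y(I) = 1/(-19 + (-3 + I)/(15/2 + I)) (y(I) = 1/((-11 - 1*8) + (I - 3)/(I + 15/2)) = 1/((-11 - 8) + (-3 + I)/(15/2 + I)) = 1/(-19 + (-3 + I)/(15/2 + I)))
1/(869 + y(c(k))) = 1/(869 + (-15 - 4*(-3))/(3*(97 + 12*(2*(-3))))) = 1/(869 + (-15 - 2*(-6))/(3*(97 + 12*(-6)))) = 1/(869 + (-15 + 12)/(3*(97 - 72))) = 1/(869 + (⅓)*(-3)/25) = 1/(869 + (⅓)*(1/25)*(-3)) = 1/(869 - 1/25) = 1/(21724/25) = 25/21724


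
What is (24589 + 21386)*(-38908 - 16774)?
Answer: -2559979950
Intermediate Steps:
(24589 + 21386)*(-38908 - 16774) = 45975*(-55682) = -2559979950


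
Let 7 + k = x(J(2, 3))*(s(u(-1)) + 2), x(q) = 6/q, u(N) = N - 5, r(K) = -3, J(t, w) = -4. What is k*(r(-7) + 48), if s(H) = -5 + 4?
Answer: -765/2 ≈ -382.50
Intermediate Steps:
u(N) = -5 + N
s(H) = -1
k = -17/2 (k = -7 + (6/(-4))*(-1 + 2) = -7 + (6*(-¼))*1 = -7 - 3/2*1 = -7 - 3/2 = -17/2 ≈ -8.5000)
k*(r(-7) + 48) = -17*(-3 + 48)/2 = -17/2*45 = -765/2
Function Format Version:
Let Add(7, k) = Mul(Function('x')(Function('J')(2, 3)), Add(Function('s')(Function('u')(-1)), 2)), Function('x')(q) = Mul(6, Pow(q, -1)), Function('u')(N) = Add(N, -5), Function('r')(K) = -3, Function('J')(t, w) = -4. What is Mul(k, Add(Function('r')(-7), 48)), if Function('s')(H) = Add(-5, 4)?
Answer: Rational(-765, 2) ≈ -382.50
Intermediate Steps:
Function('u')(N) = Add(-5, N)
Function('s')(H) = -1
k = Rational(-17, 2) (k = Add(-7, Mul(Mul(6, Pow(-4, -1)), Add(-1, 2))) = Add(-7, Mul(Mul(6, Rational(-1, 4)), 1)) = Add(-7, Mul(Rational(-3, 2), 1)) = Add(-7, Rational(-3, 2)) = Rational(-17, 2) ≈ -8.5000)
Mul(k, Add(Function('r')(-7), 48)) = Mul(Rational(-17, 2), Add(-3, 48)) = Mul(Rational(-17, 2), 45) = Rational(-765, 2)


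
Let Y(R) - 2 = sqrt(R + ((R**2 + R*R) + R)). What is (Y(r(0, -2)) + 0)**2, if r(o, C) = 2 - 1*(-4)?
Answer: 88 + 8*sqrt(21) ≈ 124.66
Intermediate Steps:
r(o, C) = 6 (r(o, C) = 2 + 4 = 6)
Y(R) = 2 + sqrt(2*R + 2*R**2) (Y(R) = 2 + sqrt(R + ((R**2 + R*R) + R)) = 2 + sqrt(R + ((R**2 + R**2) + R)) = 2 + sqrt(R + (2*R**2 + R)) = 2 + sqrt(R + (R + 2*R**2)) = 2 + sqrt(2*R + 2*R**2))
(Y(r(0, -2)) + 0)**2 = ((2 + sqrt(2)*sqrt(6*(1 + 6))) + 0)**2 = ((2 + sqrt(2)*sqrt(6*7)) + 0)**2 = ((2 + sqrt(2)*sqrt(42)) + 0)**2 = ((2 + 2*sqrt(21)) + 0)**2 = (2 + 2*sqrt(21))**2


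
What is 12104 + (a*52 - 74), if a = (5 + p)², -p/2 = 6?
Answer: 14578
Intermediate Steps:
p = -12 (p = -2*6 = -12)
a = 49 (a = (5 - 12)² = (-7)² = 49)
12104 + (a*52 - 74) = 12104 + (49*52 - 74) = 12104 + (2548 - 74) = 12104 + 2474 = 14578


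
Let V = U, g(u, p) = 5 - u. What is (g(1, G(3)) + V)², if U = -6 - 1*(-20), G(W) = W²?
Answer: 324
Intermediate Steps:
U = 14 (U = -6 + 20 = 14)
V = 14
(g(1, G(3)) + V)² = ((5 - 1*1) + 14)² = ((5 - 1) + 14)² = (4 + 14)² = 18² = 324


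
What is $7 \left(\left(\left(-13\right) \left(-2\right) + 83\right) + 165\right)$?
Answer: $1918$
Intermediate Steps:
$7 \left(\left(\left(-13\right) \left(-2\right) + 83\right) + 165\right) = 7 \left(\left(26 + 83\right) + 165\right) = 7 \left(109 + 165\right) = 7 \cdot 274 = 1918$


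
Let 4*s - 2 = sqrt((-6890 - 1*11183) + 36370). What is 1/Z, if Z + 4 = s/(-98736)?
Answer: -56720349312/226881682817 + 107712*sqrt(2033)/226881682817 ≈ -0.24998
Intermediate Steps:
s = 1/2 + 3*sqrt(2033)/4 (s = 1/2 + sqrt((-6890 - 1*11183) + 36370)/4 = 1/2 + sqrt((-6890 - 11183) + 36370)/4 = 1/2 + sqrt(-18073 + 36370)/4 = 1/2 + sqrt(18297)/4 = 1/2 + (3*sqrt(2033))/4 = 1/2 + 3*sqrt(2033)/4 ≈ 34.317)
Z = -789889/197472 - sqrt(2033)/131648 (Z = -4 + (1/2 + 3*sqrt(2033)/4)/(-98736) = -4 + (1/2 + 3*sqrt(2033)/4)*(-1/98736) = -4 + (-1/197472 - sqrt(2033)/131648) = -789889/197472 - sqrt(2033)/131648 ≈ -4.0004)
1/Z = 1/(-789889/197472 - sqrt(2033)/131648)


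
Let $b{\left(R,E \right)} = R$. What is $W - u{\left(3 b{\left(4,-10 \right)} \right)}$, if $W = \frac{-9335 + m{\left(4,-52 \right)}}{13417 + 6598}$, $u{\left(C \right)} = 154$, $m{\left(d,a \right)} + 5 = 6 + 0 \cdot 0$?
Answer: $- \frac{3091644}{20015} \approx -154.47$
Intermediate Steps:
$m{\left(d,a \right)} = 1$ ($m{\left(d,a \right)} = -5 + \left(6 + 0 \cdot 0\right) = -5 + \left(6 + 0\right) = -5 + 6 = 1$)
$W = - \frac{9334}{20015}$ ($W = \frac{-9335 + 1}{13417 + 6598} = - \frac{9334}{20015} \approx -0.46635$)
$W - u{\left(3 b{\left(4,-10 \right)} \right)} = - \frac{9334}{20015} - 154 = - \frac{3091644}{20015}$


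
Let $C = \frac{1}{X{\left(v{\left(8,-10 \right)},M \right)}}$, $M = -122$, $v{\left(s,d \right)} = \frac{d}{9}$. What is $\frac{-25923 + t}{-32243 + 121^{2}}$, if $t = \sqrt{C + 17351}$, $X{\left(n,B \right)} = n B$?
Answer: $\frac{25923}{17602} - \frac{\sqrt{6456309845}}{10737220} \approx 1.4652$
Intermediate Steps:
$v{\left(s,d \right)} = \frac{d}{9}$ ($v{\left(s,d \right)} = d \frac{1}{9} = \frac{d}{9}$)
$X{\left(n,B \right)} = B n$
$C = \frac{9}{1220}$ ($C = \frac{1}{\left(-122\right) \frac{1}{9} \left(-10\right)} = \frac{1}{\left(-122\right) \left(- \frac{10}{9}\right)} = \frac{1}{\frac{1220}{9}} = \frac{9}{1220} \approx 0.0073771$)
$t = \frac{\sqrt{6456309845}}{610}$ ($t = \sqrt{\frac{9}{1220} + 17351} = \sqrt{\frac{21168229}{1220}} = \frac{\sqrt{6456309845}}{610} \approx 131.72$)
$\frac{-25923 + t}{-32243 + 121^{2}} = \frac{-25923 + \frac{\sqrt{6456309845}}{610}}{-32243 + 121^{2}} = \frac{-25923 + \frac{\sqrt{6456309845}}{610}}{-32243 + 14641} = \frac{-25923 + \frac{\sqrt{6456309845}}{610}}{-17602} = \left(-25923 + \frac{\sqrt{6456309845}}{610}\right) \left(- \frac{1}{17602}\right) = \frac{25923}{17602} - \frac{\sqrt{6456309845}}{10737220}$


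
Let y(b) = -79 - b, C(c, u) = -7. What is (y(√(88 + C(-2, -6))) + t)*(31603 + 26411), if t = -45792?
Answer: -2661682320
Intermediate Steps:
(y(√(88 + C(-2, -6))) + t)*(31603 + 26411) = ((-79 - √(88 - 7)) - 45792)*(31603 + 26411) = ((-79 - √81) - 45792)*58014 = ((-79 - 1*9) - 45792)*58014 = ((-79 - 9) - 45792)*58014 = (-88 - 45792)*58014 = -45880*58014 = -2661682320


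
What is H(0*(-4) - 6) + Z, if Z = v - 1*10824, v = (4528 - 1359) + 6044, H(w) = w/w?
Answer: -1610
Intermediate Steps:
H(w) = 1
v = 9213 (v = 3169 + 6044 = 9213)
Z = -1611 (Z = 9213 - 1*10824 = 9213 - 10824 = -1611)
H(0*(-4) - 6) + Z = 1 - 1611 = -1610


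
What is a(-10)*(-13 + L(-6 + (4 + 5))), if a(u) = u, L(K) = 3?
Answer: 100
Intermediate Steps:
a(-10)*(-13 + L(-6 + (4 + 5))) = -10*(-13 + 3) = -10*(-10) = 100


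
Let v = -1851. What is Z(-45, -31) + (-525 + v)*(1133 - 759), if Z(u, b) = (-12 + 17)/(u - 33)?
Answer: -69312677/78 ≈ -8.8862e+5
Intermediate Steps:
Z(u, b) = 5/(-33 + u)
Z(-45, -31) + (-525 + v)*(1133 - 759) = 5/(-33 - 45) + (-525 - 1851)*(1133 - 759) = 5/(-78) - 2376*374 = 5*(-1/78) - 888624 = -5/78 - 888624 = -69312677/78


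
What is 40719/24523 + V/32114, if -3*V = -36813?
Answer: 1608571699/787531622 ≈ 2.0425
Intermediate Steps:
V = 12271 (V = -1/3*(-36813) = 12271)
40719/24523 + V/32114 = 40719/24523 + 12271/32114 = 1608571699/787531622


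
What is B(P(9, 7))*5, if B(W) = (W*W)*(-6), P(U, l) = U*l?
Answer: -119070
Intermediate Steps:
B(W) = -6*W² (B(W) = W²*(-6) = -6*W²)
B(P(9, 7))*5 = -6*(9*7)²*5 = -6*63²*5 = -6*3969*5 = -23814*5 = -119070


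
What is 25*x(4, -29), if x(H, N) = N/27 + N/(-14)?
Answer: 9425/378 ≈ 24.934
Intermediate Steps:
x(H, N) = -13*N/378 (x(H, N) = N*(1/27) + N*(-1/14) = N/27 - N/14 = -13*N/378)
25*x(4, -29) = 25*(-13/378*(-29)) = 25*(377/378) = 9425/378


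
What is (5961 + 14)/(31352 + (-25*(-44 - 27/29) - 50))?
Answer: 173275/940333 ≈ 0.18427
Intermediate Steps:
(5961 + 14)/(31352 + (-25*(-44 - 27/29) - 50)) = 5975/(31352 + (-25*(-44 - 27/29) - 50)) = 5975/(31352 + (-25*(-1303/29) - 50)) = 5975/(31352 + (32575/29 - 50)) = 5975/(31352 + 31125/29) = 5975/(940333/29) = 5975*(29/940333) = 173275/940333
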